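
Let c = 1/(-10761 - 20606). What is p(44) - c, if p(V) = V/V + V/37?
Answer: 2540764/1160579 ≈ 2.1892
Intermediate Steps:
c = -1/31367 (c = 1/(-31367) = -1/31367 ≈ -3.1881e-5)
p(V) = 1 + V/37 (p(V) = 1 + V*(1/37) = 1 + V/37)
p(44) - c = (1 + (1/37)*44) - 1*(-1/31367) = (1 + 44/37) + 1/31367 = 81/37 + 1/31367 = 2540764/1160579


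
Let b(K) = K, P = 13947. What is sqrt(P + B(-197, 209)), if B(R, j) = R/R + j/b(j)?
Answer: sqrt(13949) ≈ 118.11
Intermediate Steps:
B(R, j) = 2 (B(R, j) = R/R + j/j = 1 + 1 = 2)
sqrt(P + B(-197, 209)) = sqrt(13947 + 2) = sqrt(13949)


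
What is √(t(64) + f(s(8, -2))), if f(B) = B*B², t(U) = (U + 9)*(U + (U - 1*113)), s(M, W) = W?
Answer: √1087 ≈ 32.970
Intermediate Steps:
t(U) = (-113 + 2*U)*(9 + U) (t(U) = (9 + U)*(U + (U - 113)) = (9 + U)*(U + (-113 + U)) = (9 + U)*(-113 + 2*U) = (-113 + 2*U)*(9 + U))
f(B) = B³
√(t(64) + f(s(8, -2))) = √((-1017 - 95*64 + 2*64²) + (-2)³) = √((-1017 - 6080 + 2*4096) - 8) = √((-1017 - 6080 + 8192) - 8) = √(1095 - 8) = √1087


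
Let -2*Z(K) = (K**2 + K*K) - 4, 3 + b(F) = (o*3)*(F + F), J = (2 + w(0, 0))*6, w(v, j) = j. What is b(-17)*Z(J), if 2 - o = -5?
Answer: 101814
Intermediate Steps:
o = 7 (o = 2 - 1*(-5) = 2 + 5 = 7)
J = 12 (J = (2 + 0)*6 = 2*6 = 12)
b(F) = -3 + 42*F (b(F) = -3 + (7*3)*(F + F) = -3 + 21*(2*F) = -3 + 42*F)
Z(K) = 2 - K**2 (Z(K) = -((K**2 + K*K) - 4)/2 = -((K**2 + K**2) - 4)/2 = -(2*K**2 - 4)/2 = -(-4 + 2*K**2)/2 = 2 - K**2)
b(-17)*Z(J) = (-3 + 42*(-17))*(2 - 1*12**2) = (-3 - 714)*(2 - 1*144) = -717*(2 - 144) = -717*(-142) = 101814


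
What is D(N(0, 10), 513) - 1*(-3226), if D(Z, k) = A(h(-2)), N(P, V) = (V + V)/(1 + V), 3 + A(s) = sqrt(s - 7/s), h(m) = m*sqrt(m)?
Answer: 3223 + 2**(1/4)*sqrt(15)*sqrt(-I)/2 ≈ 3224.6 - 1.6284*I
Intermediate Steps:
h(m) = m**(3/2)
A(s) = -3 + sqrt(s - 7/s)
N(P, V) = 2*V/(1 + V) (N(P, V) = (2*V)/(1 + V) = 2*V/(1 + V))
D(Z, k) = -3 + 2**(1/4)*sqrt(15)*sqrt(-I)/2 (D(Z, k) = -3 + sqrt((-2)**(3/2) - 7*I*sqrt(2)/4) = -3 + sqrt(-2*I*sqrt(2) - 7*I*sqrt(2)/4) = -3 + sqrt(-15*I*sqrt(2)/4) = -3 + 2**(1/4)*sqrt(15)*sqrt(-I)/2)
D(N(0, 10), 513) - 1*(-3226) = (-3 + 2**(1/4)*sqrt(15)*sqrt(-I)/2) - 1*(-3226) = (-3 + 2**(1/4)*sqrt(15)*sqrt(-I)/2) + 3226 = 3223 + 2**(1/4)*sqrt(15)*sqrt(-I)/2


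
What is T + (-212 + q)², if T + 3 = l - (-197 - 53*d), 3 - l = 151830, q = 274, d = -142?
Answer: -155315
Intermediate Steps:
l = -151827 (l = 3 - 1*151830 = 3 - 151830 = -151827)
T = -159159 (T = -3 + (-151827 - (-197 - 53*(-142))) = -3 + (-151827 - (-197 + 7526)) = -3 + (-151827 - 1*7329) = -3 + (-151827 - 7329) = -3 - 159156 = -159159)
T + (-212 + q)² = -159159 + (-212 + 274)² = -159159 + 62² = -159159 + 3844 = -155315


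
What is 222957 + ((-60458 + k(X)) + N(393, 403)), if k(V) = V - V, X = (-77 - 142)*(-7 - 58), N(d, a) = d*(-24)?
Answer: 153067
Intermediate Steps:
N(d, a) = -24*d
X = 14235 (X = -219*(-65) = 14235)
k(V) = 0
222957 + ((-60458 + k(X)) + N(393, 403)) = 222957 + ((-60458 + 0) - 24*393) = 222957 + (-60458 - 9432) = 222957 - 69890 = 153067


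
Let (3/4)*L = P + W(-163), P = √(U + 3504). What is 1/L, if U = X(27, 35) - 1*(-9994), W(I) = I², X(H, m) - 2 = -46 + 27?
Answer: 79707/2823593120 - 3*√13481/2823593120 ≈ 2.8106e-5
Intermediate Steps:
X(H, m) = -17 (X(H, m) = 2 + (-46 + 27) = 2 - 19 = -17)
U = 9977 (U = -17 - 1*(-9994) = -17 + 9994 = 9977)
P = √13481 (P = √(9977 + 3504) = √13481 ≈ 116.11)
L = 106276/3 + 4*√13481/3 (L = 4*(√13481 + (-163)²)/3 = 4*(√13481 + 26569)/3 = 4*(26569 + √13481)/3 = 106276/3 + 4*√13481/3 ≈ 35580.)
1/L = 1/(106276/3 + 4*√13481/3)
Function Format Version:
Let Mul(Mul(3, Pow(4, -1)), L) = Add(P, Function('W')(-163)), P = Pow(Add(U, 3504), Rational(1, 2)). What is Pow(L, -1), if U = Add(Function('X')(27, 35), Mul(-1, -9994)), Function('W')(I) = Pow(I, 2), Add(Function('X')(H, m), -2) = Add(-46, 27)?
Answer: Add(Rational(79707, 2823593120), Mul(Rational(-3, 2823593120), Pow(13481, Rational(1, 2)))) ≈ 2.8106e-5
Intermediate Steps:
Function('X')(H, m) = -17 (Function('X')(H, m) = Add(2, Add(-46, 27)) = Add(2, -19) = -17)
U = 9977 (U = Add(-17, Mul(-1, -9994)) = Add(-17, 9994) = 9977)
P = Pow(13481, Rational(1, 2)) (P = Pow(Add(9977, 3504), Rational(1, 2)) = Pow(13481, Rational(1, 2)) ≈ 116.11)
L = Add(Rational(106276, 3), Mul(Rational(4, 3), Pow(13481, Rational(1, 2)))) (L = Mul(Rational(4, 3), Add(Pow(13481, Rational(1, 2)), Pow(-163, 2))) = Mul(Rational(4, 3), Add(Pow(13481, Rational(1, 2)), 26569)) = Mul(Rational(4, 3), Add(26569, Pow(13481, Rational(1, 2)))) = Add(Rational(106276, 3), Mul(Rational(4, 3), Pow(13481, Rational(1, 2)))) ≈ 35580.)
Pow(L, -1) = Pow(Add(Rational(106276, 3), Mul(Rational(4, 3), Pow(13481, Rational(1, 2)))), -1)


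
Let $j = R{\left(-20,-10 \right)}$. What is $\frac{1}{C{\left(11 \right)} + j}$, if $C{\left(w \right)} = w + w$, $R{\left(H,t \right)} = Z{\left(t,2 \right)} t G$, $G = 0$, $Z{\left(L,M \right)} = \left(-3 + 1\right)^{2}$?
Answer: $\frac{1}{22} \approx 0.045455$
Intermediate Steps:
$Z{\left(L,M \right)} = 4$ ($Z{\left(L,M \right)} = \left(-2\right)^{2} = 4$)
$R{\left(H,t \right)} = 0$ ($R{\left(H,t \right)} = 4 t 0 = 0$)
$j = 0$
$C{\left(w \right)} = 2 w$
$\frac{1}{C{\left(11 \right)} + j} = \frac{1}{2 \cdot 11 + 0} = \frac{1}{22 + 0} = \frac{1}{22}$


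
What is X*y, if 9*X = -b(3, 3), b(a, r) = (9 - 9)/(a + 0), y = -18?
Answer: 0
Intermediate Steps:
b(a, r) = 0 (b(a, r) = 0/a = 0)
X = 0 (X = (-1*0)/9 = (⅑)*0 = 0)
X*y = 0*(-18) = 0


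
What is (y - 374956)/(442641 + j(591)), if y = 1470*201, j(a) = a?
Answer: -39743/221616 ≈ -0.17933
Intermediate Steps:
y = 295470
(y - 374956)/(442641 + j(591)) = (295470 - 374956)/(442641 + 591) = -79486/443232 = -79486*1/443232 = -39743/221616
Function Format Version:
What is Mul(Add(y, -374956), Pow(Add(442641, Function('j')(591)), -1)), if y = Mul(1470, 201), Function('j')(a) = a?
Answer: Rational(-39743, 221616) ≈ -0.17933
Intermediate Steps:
y = 295470
Mul(Add(y, -374956), Pow(Add(442641, Function('j')(591)), -1)) = Mul(Add(295470, -374956), Pow(Add(442641, 591), -1)) = Mul(-79486, Pow(443232, -1)) = Mul(-79486, Rational(1, 443232)) = Rational(-39743, 221616)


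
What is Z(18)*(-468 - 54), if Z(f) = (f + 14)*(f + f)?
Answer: -601344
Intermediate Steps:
Z(f) = 2*f*(14 + f) (Z(f) = (14 + f)*(2*f) = 2*f*(14 + f))
Z(18)*(-468 - 54) = (2*18*(14 + 18))*(-468 - 54) = (2*18*32)*(-522) = 1152*(-522) = -601344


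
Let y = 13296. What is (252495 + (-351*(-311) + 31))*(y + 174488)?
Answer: 67919031608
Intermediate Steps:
(252495 + (-351*(-311) + 31))*(y + 174488) = (252495 + (-351*(-311) + 31))*(13296 + 174488) = (252495 + (109161 + 31))*187784 = (252495 + 109192)*187784 = 361687*187784 = 67919031608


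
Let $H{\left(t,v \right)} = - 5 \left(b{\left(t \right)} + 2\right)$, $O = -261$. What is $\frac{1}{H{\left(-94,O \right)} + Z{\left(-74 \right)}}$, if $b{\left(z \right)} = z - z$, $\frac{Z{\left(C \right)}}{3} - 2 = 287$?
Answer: $\frac{1}{857} \approx 0.0011669$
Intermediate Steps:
$Z{\left(C \right)} = 867$ ($Z{\left(C \right)} = 6 + 3 \cdot 287 = 6 + 861 = 867$)
$b{\left(z \right)} = 0$
$H{\left(t,v \right)} = -10$ ($H{\left(t,v \right)} = - 5 \left(0 + 2\right) = - 5 \cdot 2 = \left(-1\right) 10 = -10$)
$\frac{1}{H{\left(-94,O \right)} + Z{\left(-74 \right)}} = \frac{1}{-10 + 867} = \frac{1}{857}$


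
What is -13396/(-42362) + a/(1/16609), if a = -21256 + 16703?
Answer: -1601723670939/21181 ≈ -7.5621e+7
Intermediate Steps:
a = -4553
-13396/(-42362) + a/(1/16609) = -13396/(-42362) - 4553/(1/16609) = -13396*(-1/42362) - 4553/1/16609 = 6698/21181 - 4553*16609 = 6698/21181 - 75620777 = -1601723670939/21181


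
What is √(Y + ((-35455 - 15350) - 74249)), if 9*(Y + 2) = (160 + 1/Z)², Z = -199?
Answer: I*√4839706887/199 ≈ 349.59*I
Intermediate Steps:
Y = 112556567/39601 (Y = -2 + (160 + 1/(-199))²/9 = -2 + (160 - 1/199)²/9 = -2 + (31839/199)²/9 = -2 + (⅑)*(1013721921/39601) = -2 + 112635769/39601 = 112556567/39601 ≈ 2842.3)
√(Y + ((-35455 - 15350) - 74249)) = √(112556567/39601 + ((-35455 - 15350) - 74249)) = √(112556567/39601 + (-50805 - 74249)) = √(112556567/39601 - 125054) = √(-4839706887/39601) = I*√4839706887/199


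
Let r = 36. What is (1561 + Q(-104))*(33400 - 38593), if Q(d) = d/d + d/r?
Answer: -8096464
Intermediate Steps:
Q(d) = 1 + d/36 (Q(d) = d/d + d/36 = 1 + d*(1/36) = 1 + d/36)
(1561 + Q(-104))*(33400 - 38593) = (1561 + (1 + (1/36)*(-104)))*(33400 - 38593) = (1561 + (1 - 26/9))*(-5193) = (1561 - 17/9)*(-5193) = (14032/9)*(-5193) = -8096464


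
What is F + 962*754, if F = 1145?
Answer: 726493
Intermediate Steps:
F + 962*754 = 1145 + 962*754 = 1145 + 725348 = 726493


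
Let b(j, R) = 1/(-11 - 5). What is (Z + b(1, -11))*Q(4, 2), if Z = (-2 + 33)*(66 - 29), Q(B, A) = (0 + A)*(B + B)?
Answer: 18351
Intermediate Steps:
Q(B, A) = 2*A*B (Q(B, A) = A*(2*B) = 2*A*B)
Z = 1147 (Z = 31*37 = 1147)
b(j, R) = -1/16 (b(j, R) = 1/(-16) = -1/16)
(Z + b(1, -11))*Q(4, 2) = (1147 - 1/16)*(2*2*4) = (18351/16)*16 = 18351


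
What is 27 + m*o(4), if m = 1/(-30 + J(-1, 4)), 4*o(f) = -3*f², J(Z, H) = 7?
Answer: 633/23 ≈ 27.522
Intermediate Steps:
o(f) = -3*f²/4 (o(f) = (-3*f²)/4 = -3*f²/4)
m = -1/23 (m = 1/(-30 + 7) = 1/(-23) = -1/23 ≈ -0.043478)
27 + m*o(4) = 27 - (-3)*4²/92 = 27 - (-3)*16/92 = 27 - 1/23*(-12) = 27 + 12/23 = 633/23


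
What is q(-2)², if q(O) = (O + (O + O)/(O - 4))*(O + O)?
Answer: 256/9 ≈ 28.444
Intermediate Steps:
q(O) = 2*O*(O + 2*O/(-4 + O)) (q(O) = (O + (2*O)/(-4 + O))*(2*O) = (O + 2*O/(-4 + O))*(2*O) = 2*O*(O + 2*O/(-4 + O)))
q(-2)² = (2*(-2)²*(-2 - 2)/(-4 - 2))² = (2*4*(-4)/(-6))² = (2*4*(-⅙)*(-4))² = (16/3)² = 256/9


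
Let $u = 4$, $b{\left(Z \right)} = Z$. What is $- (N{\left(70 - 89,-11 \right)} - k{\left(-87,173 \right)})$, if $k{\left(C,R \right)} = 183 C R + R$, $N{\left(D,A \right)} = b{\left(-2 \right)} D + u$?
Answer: $-2754202$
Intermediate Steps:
$N{\left(D,A \right)} = 4 - 2 D$ ($N{\left(D,A \right)} = - 2 D + 4 = 4 - 2 D$)
$k{\left(C,R \right)} = R + 183 C R$ ($k{\left(C,R \right)} = 183 C R + R = R + 183 C R$)
$- (N{\left(70 - 89,-11 \right)} - k{\left(-87,173 \right)}) = - (\left(4 - 2 \left(70 - 89\right)\right) - 173 \left(1 + 183 \left(-87\right)\right)) = - (\left(4 - 2 \left(70 - 89\right)\right) - 173 \left(1 - 15921\right)) = - (\left(4 - -38\right) - 173 \left(-15920\right)) = - (\left(4 + 38\right) - -2754160) = - (42 + 2754160) = \left(-1\right) 2754202 = -2754202$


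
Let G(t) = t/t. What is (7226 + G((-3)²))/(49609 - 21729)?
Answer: 7227/27880 ≈ 0.25922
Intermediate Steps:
G(t) = 1
(7226 + G((-3)²))/(49609 - 21729) = (7226 + 1)/(49609 - 21729) = 7227/27880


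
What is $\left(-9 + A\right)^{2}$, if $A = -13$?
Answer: $484$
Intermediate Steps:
$\left(-9 + A\right)^{2} = \left(-9 - 13\right)^{2} = \left(-22\right)^{2} = 484$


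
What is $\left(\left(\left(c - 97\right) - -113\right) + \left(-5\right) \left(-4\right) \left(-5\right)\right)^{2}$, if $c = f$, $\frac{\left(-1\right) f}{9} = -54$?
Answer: $161604$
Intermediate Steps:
$f = 486$ ($f = \left(-9\right) \left(-54\right) = 486$)
$c = 486$
$\left(\left(\left(c - 97\right) - -113\right) + \left(-5\right) \left(-4\right) \left(-5\right)\right)^{2} = \left(\left(\left(486 - 97\right) - -113\right) + \left(-5\right) \left(-4\right) \left(-5\right)\right)^{2} = \left(\left(389 + 113\right) + 20 \left(-5\right)\right)^{2} = \left(502 - 100\right)^{2} = 402^{2} = 161604$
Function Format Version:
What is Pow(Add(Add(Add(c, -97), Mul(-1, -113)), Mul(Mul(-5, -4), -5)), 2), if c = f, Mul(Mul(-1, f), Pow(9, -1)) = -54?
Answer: 161604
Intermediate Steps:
f = 486 (f = Mul(-9, -54) = 486)
c = 486
Pow(Add(Add(Add(c, -97), Mul(-1, -113)), Mul(Mul(-5, -4), -5)), 2) = Pow(Add(Add(Add(486, -97), Mul(-1, -113)), Mul(Mul(-5, -4), -5)), 2) = Pow(Add(Add(389, 113), Mul(20, -5)), 2) = Pow(Add(502, -100), 2) = Pow(402, 2) = 161604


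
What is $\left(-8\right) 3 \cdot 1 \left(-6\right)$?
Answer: $144$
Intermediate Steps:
$\left(-8\right) 3 \cdot 1 \left(-6\right) = \left(-24\right) \left(-6\right) = 144$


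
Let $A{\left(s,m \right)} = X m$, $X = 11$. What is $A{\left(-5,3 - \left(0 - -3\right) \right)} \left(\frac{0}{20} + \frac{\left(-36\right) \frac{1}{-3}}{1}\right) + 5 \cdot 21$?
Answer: $105$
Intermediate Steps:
$A{\left(s,m \right)} = 11 m$
$A{\left(-5,3 - \left(0 - -3\right) \right)} \left(\frac{0}{20} + \frac{\left(-36\right) \frac{1}{-3}}{1}\right) + 5 \cdot 21 = 11 \left(3 - \left(0 - -3\right)\right) \left(\frac{0}{20} + \frac{\left(-36\right) \frac{1}{-3}}{1}\right) + 5 \cdot 21 = 11 \left(3 - \left(0 + 3\right)\right) \left(0 \cdot \frac{1}{20} + \left(-36\right) \left(- \frac{1}{3}\right) 1\right) + 105 = 11 \left(3 - 3\right) \left(0 + 12 \cdot 1\right) + 105 = 11 \left(3 - 3\right) \left(0 + 12\right) + 105 = 11 \cdot 0 \cdot 12 + 105 = 0 \cdot 12 + 105 = 0 + 105 = 105$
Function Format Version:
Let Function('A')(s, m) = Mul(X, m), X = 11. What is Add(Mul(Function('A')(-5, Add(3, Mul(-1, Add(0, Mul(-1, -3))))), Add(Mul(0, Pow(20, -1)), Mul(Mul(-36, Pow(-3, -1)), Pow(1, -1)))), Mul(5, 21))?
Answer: 105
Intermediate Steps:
Function('A')(s, m) = Mul(11, m)
Add(Mul(Function('A')(-5, Add(3, Mul(-1, Add(0, Mul(-1, -3))))), Add(Mul(0, Pow(20, -1)), Mul(Mul(-36, Pow(-3, -1)), Pow(1, -1)))), Mul(5, 21)) = Add(Mul(Mul(11, Add(3, Mul(-1, Add(0, Mul(-1, -3))))), Add(Mul(0, Pow(20, -1)), Mul(Mul(-36, Pow(-3, -1)), Pow(1, -1)))), Mul(5, 21)) = Add(Mul(Mul(11, Add(3, Mul(-1, Add(0, 3)))), Add(Mul(0, Rational(1, 20)), Mul(Mul(-36, Rational(-1, 3)), 1))), 105) = Add(Mul(Mul(11, Add(3, Mul(-1, 3))), Add(0, Mul(12, 1))), 105) = Add(Mul(Mul(11, Add(3, -3)), Add(0, 12)), 105) = Add(Mul(Mul(11, 0), 12), 105) = Add(Mul(0, 12), 105) = Add(0, 105) = 105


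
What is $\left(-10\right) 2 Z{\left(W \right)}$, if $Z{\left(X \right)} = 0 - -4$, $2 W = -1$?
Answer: $-80$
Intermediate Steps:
$W = - \frac{1}{2}$ ($W = \frac{1}{2} \left(-1\right) = - \frac{1}{2} \approx -0.5$)
$Z{\left(X \right)} = 4$ ($Z{\left(X \right)} = 0 + 4 = 4$)
$\left(-10\right) 2 Z{\left(W \right)} = \left(-10\right) 2 \cdot 4 = \left(-20\right) 4 = -80$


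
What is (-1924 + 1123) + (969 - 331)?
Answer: -163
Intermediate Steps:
(-1924 + 1123) + (969 - 331) = -801 + 638 = -163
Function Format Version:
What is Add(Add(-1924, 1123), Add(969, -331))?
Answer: -163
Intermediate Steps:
Add(Add(-1924, 1123), Add(969, -331)) = Add(-801, 638) = -163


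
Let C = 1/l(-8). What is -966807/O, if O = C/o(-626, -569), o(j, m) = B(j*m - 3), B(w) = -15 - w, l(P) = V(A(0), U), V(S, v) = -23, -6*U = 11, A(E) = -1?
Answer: -7920796447566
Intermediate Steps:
U = -11/6 (U = -1/6*11 = -11/6 ≈ -1.8333)
l(P) = -23
o(j, m) = -12 - j*m (o(j, m) = -15 - (j*m - 3) = -15 - (-3 + j*m) = -15 + (3 - j*m) = -12 - j*m)
C = -1/23 (C = 1/(-23) = -1/23 ≈ -0.043478)
O = 1/8192738 (O = -1/(23*(-12 - 1*(-626)*(-569))) = -1/(23*(-12 - 356194)) = -1/23/(-356206) = -1/23*(-1/356206) = 1/8192738 ≈ 1.2206e-7)
-966807/O = -966807/1/8192738 = -966807*8192738 = -7920796447566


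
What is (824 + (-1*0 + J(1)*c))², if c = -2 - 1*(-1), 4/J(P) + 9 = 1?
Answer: 2719201/4 ≈ 6.7980e+5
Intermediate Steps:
J(P) = -½ (J(P) = 4/(-9 + 1) = 4/(-8) = 4*(-⅛) = -½)
c = -1 (c = -2 + 1 = -1)
(824 + (-1*0 + J(1)*c))² = (824 + (-1*0 - ½*(-1)))² = (824 + (0 + ½))² = (824 + ½)² = (1649/2)² = 2719201/4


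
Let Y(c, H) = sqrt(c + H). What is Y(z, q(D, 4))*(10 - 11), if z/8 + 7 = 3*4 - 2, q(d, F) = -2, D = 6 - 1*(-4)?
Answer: -sqrt(22) ≈ -4.6904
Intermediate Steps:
D = 10 (D = 6 + 4 = 10)
z = 24 (z = -56 + 8*(3*4 - 2) = -56 + 8*(12 - 2) = -56 + 8*10 = -56 + 80 = 24)
Y(c, H) = sqrt(H + c)
Y(z, q(D, 4))*(10 - 11) = sqrt(-2 + 24)*(10 - 11) = sqrt(22)*(-1) = -sqrt(22)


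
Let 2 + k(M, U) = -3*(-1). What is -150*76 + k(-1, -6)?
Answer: -11399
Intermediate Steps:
k(M, U) = 1 (k(M, U) = -2 - 3*(-1) = -2 + 3 = 1)
-150*76 + k(-1, -6) = -150*76 + 1 = -11400 + 1 = -11399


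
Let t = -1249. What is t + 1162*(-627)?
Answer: -729823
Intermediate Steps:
t + 1162*(-627) = -1249 + 1162*(-627) = -1249 - 728574 = -729823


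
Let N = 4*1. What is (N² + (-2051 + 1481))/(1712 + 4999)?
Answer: -554/6711 ≈ -0.082551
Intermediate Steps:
N = 4
(N² + (-2051 + 1481))/(1712 + 4999) = (4² + (-2051 + 1481))/(1712 + 4999) = (16 - 570)/6711 = -554*1/6711 = -554/6711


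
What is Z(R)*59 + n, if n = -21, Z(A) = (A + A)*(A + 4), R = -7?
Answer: 2457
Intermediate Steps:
Z(A) = 2*A*(4 + A) (Z(A) = (2*A)*(4 + A) = 2*A*(4 + A))
Z(R)*59 + n = (2*(-7)*(4 - 7))*59 - 21 = (2*(-7)*(-3))*59 - 21 = 42*59 - 21 = 2478 - 21 = 2457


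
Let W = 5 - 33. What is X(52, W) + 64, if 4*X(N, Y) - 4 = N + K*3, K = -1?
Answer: 309/4 ≈ 77.250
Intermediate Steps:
W = -28
X(N, Y) = 1/4 + N/4 (X(N, Y) = 1 + (N - 1*3)/4 = 1 + (N - 3)/4 = 1 + (-3 + N)/4 = 1 + (-3/4 + N/4) = 1/4 + N/4)
X(52, W) + 64 = (1/4 + (1/4)*52) + 64 = (1/4 + 13) + 64 = 53/4 + 64 = 309/4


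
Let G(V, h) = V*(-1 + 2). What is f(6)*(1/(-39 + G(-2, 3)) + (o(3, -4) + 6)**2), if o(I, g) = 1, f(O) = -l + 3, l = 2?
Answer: 2008/41 ≈ 48.976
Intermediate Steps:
f(O) = 1 (f(O) = -1*2 + 3 = -2 + 3 = 1)
G(V, h) = V (G(V, h) = V*1 = V)
f(6)*(1/(-39 + G(-2, 3)) + (o(3, -4) + 6)**2) = 1*(1/(-39 - 2) + (1 + 6)**2) = 1*(1/(-41) + 7**2) = 1*(-1/41 + 49) = 1*(2008/41) = 2008/41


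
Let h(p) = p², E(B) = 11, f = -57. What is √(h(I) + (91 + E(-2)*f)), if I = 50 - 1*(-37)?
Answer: √7033 ≈ 83.863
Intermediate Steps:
I = 87 (I = 50 + 37 = 87)
√(h(I) + (91 + E(-2)*f)) = √(87² + (91 + 11*(-57))) = √(7569 + (91 - 627)) = √(7569 - 536) = √7033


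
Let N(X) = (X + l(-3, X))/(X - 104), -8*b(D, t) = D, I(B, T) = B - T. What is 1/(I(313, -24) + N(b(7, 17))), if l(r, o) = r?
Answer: 839/282774 ≈ 0.0029670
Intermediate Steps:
b(D, t) = -D/8
N(X) = (-3 + X)/(-104 + X) (N(X) = (X - 3)/(X - 104) = (-3 + X)/(-104 + X))
1/(I(313, -24) + N(b(7, 17))) = 1/((313 - 1*(-24)) + (-3 - ⅛*7)/(-104 - ⅛*7)) = 1/((313 + 24) + (-3 - 7/8)/(-104 - 7/8)) = 1/(337 - 31/8/(-839/8)) = 1/(337 - 8/839*(-31/8)) = 1/(337 + 31/839) = 1/(282774/839) = 839/282774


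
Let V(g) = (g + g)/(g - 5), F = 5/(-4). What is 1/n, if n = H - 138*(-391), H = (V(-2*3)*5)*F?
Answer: 11/593463 ≈ 1.8535e-5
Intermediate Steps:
F = -5/4 (F = 5*(-¼) = -5/4 ≈ -1.2500)
V(g) = 2*g/(-5 + g) (V(g) = (2*g)/(-5 + g) = 2*g/(-5 + g))
H = -75/11 (H = ((2*(-2*3)/(-5 - 2*3))*5)*(-5/4) = ((2*(-6)/(-5 - 6))*5)*(-5/4) = ((2*(-6)/(-11))*5)*(-5/4) = ((2*(-6)*(-1/11))*5)*(-5/4) = ((12/11)*5)*(-5/4) = (60/11)*(-5/4) = -75/11 ≈ -6.8182)
n = 593463/11 (n = -75/11 - 138*(-391) = -75/11 + 53958 = 593463/11 ≈ 53951.)
1/n = 1/(593463/11) = 11/593463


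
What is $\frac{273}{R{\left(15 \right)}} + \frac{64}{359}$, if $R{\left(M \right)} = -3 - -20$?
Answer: $\frac{99095}{6103} \approx 16.237$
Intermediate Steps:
$R{\left(M \right)} = 17$ ($R{\left(M \right)} = -3 + 20 = 17$)
$\frac{273}{R{\left(15 \right)}} + \frac{64}{359} = \frac{273}{17} + \frac{64}{359} = \frac{99095}{6103}$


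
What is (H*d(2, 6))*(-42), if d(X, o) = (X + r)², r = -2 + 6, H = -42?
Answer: 63504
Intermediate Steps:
r = 4
d(X, o) = (4 + X)² (d(X, o) = (X + 4)² = (4 + X)²)
(H*d(2, 6))*(-42) = -42*(4 + 2)²*(-42) = -42*6²*(-42) = -42*36*(-42) = -1512*(-42) = 63504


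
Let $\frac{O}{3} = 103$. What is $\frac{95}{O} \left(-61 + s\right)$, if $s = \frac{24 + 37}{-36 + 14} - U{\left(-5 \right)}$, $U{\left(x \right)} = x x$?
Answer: $- \frac{61845}{2266} \approx -27.293$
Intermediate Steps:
$U{\left(x \right)} = x^{2}$
$O = 309$ ($O = 3 \cdot 103 = 309$)
$s = - \frac{611}{22}$ ($s = \frac{24 + 37}{-36 + 14} - \left(-5\right)^{2} = \frac{61}{-22} - 25 = 61 \left(- \frac{1}{22}\right) - 25 = - \frac{61}{22} - 25 = - \frac{611}{22} \approx -27.773$)
$\frac{95}{O} \left(-61 + s\right) = \frac{95}{309} \left(-61 - \frac{611}{22}\right) = 95 \cdot \frac{1}{309} \left(- \frac{1953}{22}\right) = \frac{95}{309} \left(- \frac{1953}{22}\right) = - \frac{61845}{2266}$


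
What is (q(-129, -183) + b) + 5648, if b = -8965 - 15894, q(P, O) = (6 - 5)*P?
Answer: -19340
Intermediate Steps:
q(P, O) = P (q(P, O) = 1*P = P)
b = -24859
(q(-129, -183) + b) + 5648 = (-129 - 24859) + 5648 = -24988 + 5648 = -19340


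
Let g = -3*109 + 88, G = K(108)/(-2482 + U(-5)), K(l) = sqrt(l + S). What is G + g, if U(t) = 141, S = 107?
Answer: -239 - sqrt(215)/2341 ≈ -239.01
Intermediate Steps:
K(l) = sqrt(107 + l) (K(l) = sqrt(l + 107) = sqrt(107 + l))
G = -sqrt(215)/2341 (G = sqrt(107 + 108)/(-2482 + 141) = sqrt(215)/(-2341) = sqrt(215)*(-1/2341) = -sqrt(215)/2341 ≈ -0.0062635)
g = -239 (g = -327 + 88 = -239)
G + g = -sqrt(215)/2341 - 239 = -239 - sqrt(215)/2341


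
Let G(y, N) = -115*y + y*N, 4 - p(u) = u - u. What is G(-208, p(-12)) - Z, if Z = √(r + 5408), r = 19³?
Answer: 23088 - 3*√1363 ≈ 22977.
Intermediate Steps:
r = 6859
p(u) = 4 (p(u) = 4 - (u - u) = 4 - 1*0 = 4 + 0 = 4)
G(y, N) = -115*y + N*y
Z = 3*√1363 (Z = √(6859 + 5408) = √12267 = 3*√1363 ≈ 110.76)
G(-208, p(-12)) - Z = -208*(-115 + 4) - 3*√1363 = -208*(-111) - 3*√1363 = 23088 - 3*√1363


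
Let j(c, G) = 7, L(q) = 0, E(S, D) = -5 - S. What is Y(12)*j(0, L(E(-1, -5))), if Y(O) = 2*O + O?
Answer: 252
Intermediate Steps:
Y(O) = 3*O
Y(12)*j(0, L(E(-1, -5))) = (3*12)*7 = 36*7 = 252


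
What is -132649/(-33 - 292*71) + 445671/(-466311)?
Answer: 17533776508/3227649305 ≈ 5.4324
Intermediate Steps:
-132649/(-33 - 292*71) + 445671/(-466311) = -132649/(-33 - 20732) + 445671*(-1/466311) = -132649/(-20765) - 148557/155437 = -132649*(-1/20765) - 148557/155437 = 132649/20765 - 148557/155437 = 17533776508/3227649305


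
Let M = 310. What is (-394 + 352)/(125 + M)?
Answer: -14/145 ≈ -0.096552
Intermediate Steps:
(-394 + 352)/(125 + M) = (-394 + 352)/(125 + 310) = -42/435 = -42*1/435 = -14/145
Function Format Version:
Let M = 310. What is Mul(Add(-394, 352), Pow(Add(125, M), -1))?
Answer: Rational(-14, 145) ≈ -0.096552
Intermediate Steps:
Mul(Add(-394, 352), Pow(Add(125, M), -1)) = Mul(Add(-394, 352), Pow(Add(125, 310), -1)) = Mul(-42, Pow(435, -1)) = Mul(-42, Rational(1, 435)) = Rational(-14, 145)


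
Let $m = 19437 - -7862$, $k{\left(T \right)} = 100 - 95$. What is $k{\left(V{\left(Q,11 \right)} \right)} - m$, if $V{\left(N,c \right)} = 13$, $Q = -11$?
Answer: $-27294$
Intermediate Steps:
$k{\left(T \right)} = 5$
$m = 27299$ ($m = 19437 + 7862 = 27299$)
$k{\left(V{\left(Q,11 \right)} \right)} - m = 5 - 27299 = -27294$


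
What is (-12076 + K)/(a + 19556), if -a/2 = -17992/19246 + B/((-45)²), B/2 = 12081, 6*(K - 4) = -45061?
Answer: -868235175/866099824 ≈ -1.0025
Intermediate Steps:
K = -45037/6 (K = 4 + (⅙)*(-45061) = 4 - 45061/6 = -45037/6 ≈ -7506.2)
B = 24162 (B = 2*12081 = 24162)
a = -142862684/6495525 (a = -2*(-17992/19246 + 24162/((-45)²)) = -2*(-17992*1/19246 + 24162/2025) = -2*(-8996/9623 + 24162*(1/2025)) = -2*(-8996/9623 + 8054/675) = -2*71431342/6495525 = -142862684/6495525 ≈ -21.994)
(-12076 + K)/(a + 19556) = (-12076 - 45037/6)/(-142862684/6495525 + 19556) = -117493/(6*126883624216/6495525) = -117493/6*6495525/126883624216 = -868235175/866099824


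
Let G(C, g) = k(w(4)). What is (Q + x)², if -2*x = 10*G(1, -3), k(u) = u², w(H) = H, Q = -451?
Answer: 281961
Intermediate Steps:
G(C, g) = 16 (G(C, g) = 4² = 16)
x = -80 (x = -5*16 = -½*160 = -80)
(Q + x)² = (-451 - 80)² = (-531)² = 281961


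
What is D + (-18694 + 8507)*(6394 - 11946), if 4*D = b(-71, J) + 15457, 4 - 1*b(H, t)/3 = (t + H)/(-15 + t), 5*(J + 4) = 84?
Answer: 1244365571/22 ≈ 5.6562e+7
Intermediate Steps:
J = 64/5 (J = -4 + (⅕)*84 = -4 + 84/5 = 64/5 ≈ 12.800)
b(H, t) = 12 - 3*(H + t)/(-15 + t) (b(H, t) = 12 - 3*(t + H)/(-15 + t) = 12 - 3*(H + t)/(-15 + t))
D = 84643/22 (D = (3*(-60 - 1*(-71) + 3*(64/5))/(-15 + 64/5) + 15457)/4 = (3*(-60 + 71 + 192/5)/(-11/5) + 15457)/4 = (3*(-5/11)*(247/5) + 15457)/4 = (-741/11 + 15457)/4 = (¼)*(169286/11) = 84643/22 ≈ 3847.4)
D + (-18694 + 8507)*(6394 - 11946) = 84643/22 + (-18694 + 8507)*(6394 - 11946) = 84643/22 - 10187*(-5552) = 84643/22 + 56558224 = 1244365571/22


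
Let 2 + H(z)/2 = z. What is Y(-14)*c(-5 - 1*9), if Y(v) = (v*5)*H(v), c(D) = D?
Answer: -31360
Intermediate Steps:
H(z) = -4 + 2*z
Y(v) = 5*v*(-4 + 2*v) (Y(v) = (v*5)*(-4 + 2*v) = (5*v)*(-4 + 2*v) = 5*v*(-4 + 2*v))
Y(-14)*c(-5 - 1*9) = (10*(-14)*(-2 - 14))*(-5 - 1*9) = (10*(-14)*(-16))*(-5 - 9) = 2240*(-14) = -31360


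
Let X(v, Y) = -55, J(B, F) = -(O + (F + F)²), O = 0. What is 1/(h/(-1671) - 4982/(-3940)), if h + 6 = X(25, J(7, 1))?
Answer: 3291870/4282631 ≈ 0.76866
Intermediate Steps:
J(B, F) = -4*F² (J(B, F) = -(0 + (F + F)²) = -(0 + (2*F)²) = -(0 + 4*F²) = -4*F²)
h = -61 (h = -6 - 55 = -61)
1/(h/(-1671) - 4982/(-3940)) = 1/(-61/(-1671) - 4982/(-3940)) = 1/(-61*(-1/1671) - 4982*(-1/3940)) = 1/(61/1671 + 2491/1970) = 1/(4282631/3291870) = 3291870/4282631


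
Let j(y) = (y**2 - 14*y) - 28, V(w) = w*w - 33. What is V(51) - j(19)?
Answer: 2501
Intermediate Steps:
V(w) = -33 + w**2 (V(w) = w**2 - 33 = -33 + w**2)
j(y) = -28 + y**2 - 14*y
V(51) - j(19) = (-33 + 51**2) - (-28 + 19**2 - 14*19) = (-33 + 2601) - (-28 + 361 - 266) = 2568 - 1*67 = 2568 - 67 = 2501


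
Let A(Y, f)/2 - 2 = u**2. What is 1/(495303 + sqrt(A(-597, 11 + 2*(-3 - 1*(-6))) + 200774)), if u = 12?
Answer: 165101/81774953581 - sqrt(201066)/245324860743 ≈ 2.0171e-6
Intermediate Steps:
A(Y, f) = 292 (A(Y, f) = 4 + 2*12**2 = 4 + 2*144 = 4 + 288 = 292)
1/(495303 + sqrt(A(-597, 11 + 2*(-3 - 1*(-6))) + 200774)) = 1/(495303 + sqrt(292 + 200774)) = 1/(495303 + sqrt(201066))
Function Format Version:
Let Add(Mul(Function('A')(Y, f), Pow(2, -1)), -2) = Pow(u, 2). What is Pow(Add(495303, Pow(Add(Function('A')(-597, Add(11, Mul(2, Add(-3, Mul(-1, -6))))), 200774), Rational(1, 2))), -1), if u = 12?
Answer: Add(Rational(165101, 81774953581), Mul(Rational(-1, 245324860743), Pow(201066, Rational(1, 2)))) ≈ 2.0171e-6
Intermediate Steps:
Function('A')(Y, f) = 292 (Function('A')(Y, f) = Add(4, Mul(2, Pow(12, 2))) = Add(4, Mul(2, 144)) = Add(4, 288) = 292)
Pow(Add(495303, Pow(Add(Function('A')(-597, Add(11, Mul(2, Add(-3, Mul(-1, -6))))), 200774), Rational(1, 2))), -1) = Pow(Add(495303, Pow(Add(292, 200774), Rational(1, 2))), -1) = Pow(Add(495303, Pow(201066, Rational(1, 2))), -1)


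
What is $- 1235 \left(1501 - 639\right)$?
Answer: $-1064570$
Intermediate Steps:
$- 1235 \left(1501 - 639\right) = \left(-1235\right) 862 = -1064570$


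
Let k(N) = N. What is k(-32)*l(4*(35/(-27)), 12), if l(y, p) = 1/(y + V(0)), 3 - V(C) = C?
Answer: 864/59 ≈ 14.644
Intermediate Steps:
V(C) = 3 - C
l(y, p) = 1/(3 + y) (l(y, p) = 1/(y + (3 - 1*0)) = 1/(y + (3 + 0)) = 1/(y + 3) = 1/(3 + y))
k(-32)*l(4*(35/(-27)), 12) = -32/(3 + 4*(35/(-27))) = -32/(3 + 4*(35*(-1/27))) = -32/(3 + 4*(-35/27)) = -32/(3 - 140/27) = -32/(-59/27) = -32*(-27/59) = 864/59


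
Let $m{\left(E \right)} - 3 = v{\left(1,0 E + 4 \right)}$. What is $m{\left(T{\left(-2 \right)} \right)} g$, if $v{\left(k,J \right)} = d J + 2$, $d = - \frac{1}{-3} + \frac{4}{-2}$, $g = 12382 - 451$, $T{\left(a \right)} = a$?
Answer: $-19885$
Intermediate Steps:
$g = 11931$
$d = - \frac{5}{3}$ ($d = \left(-1\right) \left(- \frac{1}{3}\right) + 4 \left(- \frac{1}{2}\right) = \frac{1}{3} - 2 = - \frac{5}{3} \approx -1.6667$)
$v{\left(k,J \right)} = 2 - \frac{5 J}{3}$ ($v{\left(k,J \right)} = - \frac{5 J}{3} + 2 = 2 - \frac{5 J}{3}$)
$m{\left(E \right)} = - \frac{5}{3}$ ($m{\left(E \right)} = 3 - \left(-2 + \frac{5 \left(0 E + 4\right)}{3}\right) = 3 + \left(2 - \frac{5 \left(0 + 4\right)}{3}\right) = 3 + \left(2 - \frac{20}{3}\right) = 3 - \frac{14}{3} = - \frac{5}{3}$)
$m{\left(T{\left(-2 \right)} \right)} g = \left(- \frac{5}{3}\right) 11931 = -19885$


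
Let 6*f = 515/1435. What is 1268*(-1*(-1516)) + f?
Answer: 3310180039/1722 ≈ 1.9223e+6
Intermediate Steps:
f = 103/1722 (f = (515/1435)/6 = (515*(1/1435))/6 = (⅙)*(103/287) = 103/1722 ≈ 0.059814)
1268*(-1*(-1516)) + f = 1268*(-1*(-1516)) + 103/1722 = 1268*1516 + 103/1722 = 1922288 + 103/1722 = 3310180039/1722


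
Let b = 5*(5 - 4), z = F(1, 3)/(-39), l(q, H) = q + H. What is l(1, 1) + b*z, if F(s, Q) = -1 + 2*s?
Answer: 73/39 ≈ 1.8718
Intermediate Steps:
l(q, H) = H + q
z = -1/39 (z = (-1 + 2*1)/(-39) = (-1 + 2)*(-1/39) = 1*(-1/39) = -1/39 ≈ -0.025641)
b = 5 (b = 5*1 = 5)
l(1, 1) + b*z = (1 + 1) + 5*(-1/39) = 2 - 5/39 = 73/39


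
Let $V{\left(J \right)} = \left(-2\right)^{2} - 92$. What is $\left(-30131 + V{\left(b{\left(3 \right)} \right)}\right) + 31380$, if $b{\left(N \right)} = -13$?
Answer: $1161$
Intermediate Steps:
$V{\left(J \right)} = -88$ ($V{\left(J \right)} = 4 - 92 = -88$)
$\left(-30131 + V{\left(b{\left(3 \right)} \right)}\right) + 31380 = \left(-30131 - 88\right) + 31380 = -30219 + 31380 = 1161$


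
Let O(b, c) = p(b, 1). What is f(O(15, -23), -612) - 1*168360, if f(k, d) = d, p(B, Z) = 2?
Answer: -168972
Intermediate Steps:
O(b, c) = 2
f(O(15, -23), -612) - 1*168360 = -612 - 1*168360 = -612 - 168360 = -168972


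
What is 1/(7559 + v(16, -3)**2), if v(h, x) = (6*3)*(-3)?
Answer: 1/10475 ≈ 9.5465e-5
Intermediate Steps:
v(h, x) = -54 (v(h, x) = 18*(-3) = -54)
1/(7559 + v(16, -3)**2) = 1/(7559 + (-54)**2) = 1/(7559 + 2916) = 1/10475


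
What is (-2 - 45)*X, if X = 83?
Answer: -3901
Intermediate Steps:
(-2 - 45)*X = (-2 - 45)*83 = -47*83 = -3901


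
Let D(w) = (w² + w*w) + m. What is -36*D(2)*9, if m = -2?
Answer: -1944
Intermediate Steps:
D(w) = -2 + 2*w² (D(w) = (w² + w*w) - 2 = (w² + w²) - 2 = 2*w² - 2 = -2 + 2*w²)
-36*D(2)*9 = -36*(-2 + 2*2²)*9 = -36*(-2 + 2*4)*9 = -36*(-2 + 8)*9 = -36*6*9 = -216*9 = -1944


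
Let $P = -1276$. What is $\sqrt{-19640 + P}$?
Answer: $6 i \sqrt{581} \approx 144.62 i$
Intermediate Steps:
$\sqrt{-19640 + P} = \sqrt{-19640 - 1276} = \sqrt{-20916} = 6 i \sqrt{581}$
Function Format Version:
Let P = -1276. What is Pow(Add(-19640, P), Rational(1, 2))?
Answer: Mul(6, I, Pow(581, Rational(1, 2))) ≈ Mul(144.62, I)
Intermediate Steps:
Pow(Add(-19640, P), Rational(1, 2)) = Pow(Add(-19640, -1276), Rational(1, 2)) = Pow(-20916, Rational(1, 2)) = Mul(6, I, Pow(581, Rational(1, 2)))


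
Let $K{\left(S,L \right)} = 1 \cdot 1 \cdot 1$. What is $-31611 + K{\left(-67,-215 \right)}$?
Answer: $-31610$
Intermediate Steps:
$K{\left(S,L \right)} = 1$ ($K{\left(S,L \right)} = 1 \cdot 1 = 1$)
$-31611 + K{\left(-67,-215 \right)} = -31611 + 1 = -31610$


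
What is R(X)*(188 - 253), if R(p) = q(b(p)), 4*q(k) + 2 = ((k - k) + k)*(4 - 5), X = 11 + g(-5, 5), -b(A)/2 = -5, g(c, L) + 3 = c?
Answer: 195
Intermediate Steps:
g(c, L) = -3 + c
b(A) = 10 (b(A) = -2*(-5) = 10)
X = 3 (X = 11 + (-3 - 5) = 11 - 8 = 3)
q(k) = -½ - k/4 (q(k) = -½ + (((k - k) + k)*(4 - 5))/4 = -½ + ((0 + k)*(-1))/4 = -½ + (k*(-1))/4 = -½ + (-k)/4 = -½ - k/4)
R(p) = -3 (R(p) = -½ - ¼*10 = -½ - 5/2 = -3)
R(X)*(188 - 253) = -3*(188 - 253) = -3*(-65) = 195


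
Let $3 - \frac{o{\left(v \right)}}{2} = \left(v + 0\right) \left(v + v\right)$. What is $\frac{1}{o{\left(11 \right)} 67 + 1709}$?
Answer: $- \frac{1}{30317} \approx -3.2985 \cdot 10^{-5}$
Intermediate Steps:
$o{\left(v \right)} = 6 - 4 v^{2}$ ($o{\left(v \right)} = 6 - 2 \left(v + 0\right) \left(v + v\right) = 6 - 2 v 2 v = 6 - 2 \cdot 2 v^{2} = 6 - 4 v^{2}$)
$\frac{1}{o{\left(11 \right)} 67 + 1709} = \frac{1}{\left(6 - 4 \cdot 11^{2}\right) 67 + 1709} = \frac{1}{\left(6 - 484\right) 67 + 1709} = \frac{1}{\left(-478\right) 67 + 1709} = \frac{1}{-32026 + 1709} = \frac{1}{-30317} = - \frac{1}{30317}$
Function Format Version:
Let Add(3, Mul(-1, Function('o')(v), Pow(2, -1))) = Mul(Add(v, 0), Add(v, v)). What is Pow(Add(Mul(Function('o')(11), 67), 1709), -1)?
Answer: Rational(-1, 30317) ≈ -3.2985e-5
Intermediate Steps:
Function('o')(v) = Add(6, Mul(-4, Pow(v, 2))) (Function('o')(v) = Add(6, Mul(-2, Mul(Add(v, 0), Add(v, v)))) = Add(6, Mul(-2, Mul(v, Mul(2, v)))) = Add(6, Mul(-2, Mul(2, Pow(v, 2)))) = Add(6, Mul(-4, Pow(v, 2))))
Pow(Add(Mul(Function('o')(11), 67), 1709), -1) = Pow(Add(Mul(Add(6, Mul(-4, Pow(11, 2))), 67), 1709), -1) = Pow(Add(Mul(Add(6, Mul(-4, 121)), 67), 1709), -1) = Pow(Add(Mul(Add(6, -484), 67), 1709), -1) = Pow(Add(Mul(-478, 67), 1709), -1) = Pow(Add(-32026, 1709), -1) = Pow(-30317, -1) = Rational(-1, 30317)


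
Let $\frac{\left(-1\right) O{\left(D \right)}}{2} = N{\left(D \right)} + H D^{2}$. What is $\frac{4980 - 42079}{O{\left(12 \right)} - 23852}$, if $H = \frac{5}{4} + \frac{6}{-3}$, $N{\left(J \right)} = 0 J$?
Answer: $\frac{37099}{23636} \approx 1.5696$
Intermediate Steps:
$N{\left(J \right)} = 0$
$H = - \frac{3}{4}$ ($H = 5 \cdot \frac{1}{4} + 6 \left(- \frac{1}{3}\right) = \frac{5}{4} - 2 = - \frac{3}{4} \approx -0.75$)
$O{\left(D \right)} = \frac{3 D^{2}}{2}$ ($O{\left(D \right)} = - 2 \left(0 - \frac{3 D^{2}}{4}\right) = - 2 \left(- \frac{3 D^{2}}{4}\right) = \frac{3 D^{2}}{2}$)
$\frac{4980 - 42079}{O{\left(12 \right)} - 23852} = \frac{4980 - 42079}{\frac{3 \cdot 12^{2}}{2} - 23852} = - \frac{37099}{\frac{3}{2} \cdot 144 - 23852} = - \frac{37099}{216 - 23852} = - \frac{37099}{-23636} = \left(-37099\right) \left(- \frac{1}{23636}\right) = \frac{37099}{23636}$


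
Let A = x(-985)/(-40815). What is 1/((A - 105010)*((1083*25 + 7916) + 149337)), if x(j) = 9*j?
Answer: -907/17556112622344 ≈ -5.1663e-11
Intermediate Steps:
A = 197/907 (A = (9*(-985))/(-40815) = -8865*(-1/40815) = 197/907 ≈ 0.21720)
1/((A - 105010)*((1083*25 + 7916) + 149337)) = 1/((197/907 - 105010)*((1083*25 + 7916) + 149337)) = 1/((-95243873/907)*((27075 + 7916) + 149337)) = -907/(95243873*(34991 + 149337)) = -907/95243873/184328 = -907/95243873*1/184328 = -907/17556112622344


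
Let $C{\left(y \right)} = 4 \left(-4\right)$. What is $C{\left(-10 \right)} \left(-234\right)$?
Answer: $3744$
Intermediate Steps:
$C{\left(y \right)} = -16$
$C{\left(-10 \right)} \left(-234\right) = \left(-16\right) \left(-234\right) = 3744$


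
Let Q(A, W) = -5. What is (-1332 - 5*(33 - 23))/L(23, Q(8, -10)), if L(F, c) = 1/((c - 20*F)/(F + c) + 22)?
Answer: 15893/3 ≈ 5297.7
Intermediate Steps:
L(F, c) = 1/(22 + (c - 20*F)/(F + c)) (L(F, c) = 1/((c - 20*F)/(F + c) + 22) = 1/(22 + (c - 20*F)/(F + c)))
(-1332 - 5*(33 - 23))/L(23, Q(8, -10)) = (-1332 - 5*(33 - 23))/(((23 - 5)/(2*23 + 23*(-5)))) = (-1332 - 5*10)/((18/(46 - 115))) = (-1332 - 50)/((18/(-69))) = -1382/((-1/69*18)) = -1382/(-6/23) = -1382*(-23/6) = 15893/3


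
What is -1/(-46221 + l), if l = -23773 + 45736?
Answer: 1/24258 ≈ 4.1224e-5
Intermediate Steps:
l = 21963
-1/(-46221 + l) = -1/(-46221 + 21963) = -1/(-24258) = -1*(-1/24258) = 1/24258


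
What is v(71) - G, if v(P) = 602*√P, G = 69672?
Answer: -69672 + 602*√71 ≈ -64599.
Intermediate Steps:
v(71) - G = 602*√71 - 1*69672 = 602*√71 - 69672 = -69672 + 602*√71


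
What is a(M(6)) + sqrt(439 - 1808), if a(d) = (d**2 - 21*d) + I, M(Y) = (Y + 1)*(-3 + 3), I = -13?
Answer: -13 + 37*I ≈ -13.0 + 37.0*I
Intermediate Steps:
M(Y) = 0 (M(Y) = (1 + Y)*0 = 0)
a(d) = -13 + d**2 - 21*d (a(d) = (d**2 - 21*d) - 13 = -13 + d**2 - 21*d)
a(M(6)) + sqrt(439 - 1808) = (-13 + 0**2 - 21*0) + sqrt(439 - 1808) = (-13 + 0 + 0) + sqrt(-1369) = -13 + 37*I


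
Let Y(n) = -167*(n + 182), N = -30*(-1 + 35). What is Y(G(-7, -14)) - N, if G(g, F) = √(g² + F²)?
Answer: -29374 - 1169*√5 ≈ -31988.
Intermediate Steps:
G(g, F) = √(F² + g²)
N = -1020 (N = -30*34 = -1020)
Y(n) = -30394 - 167*n (Y(n) = -167*(182 + n) = -30394 - 167*n)
Y(G(-7, -14)) - N = (-30394 - 167*√((-14)² + (-7)²)) - 1*(-1020) = (-30394 - 167*√(196 + 49)) + 1020 = (-30394 - 1169*√5) + 1020 = -29374 - 1169*√5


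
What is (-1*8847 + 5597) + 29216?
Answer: 25966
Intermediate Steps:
(-1*8847 + 5597) + 29216 = (-8847 + 5597) + 29216 = -3250 + 29216 = 25966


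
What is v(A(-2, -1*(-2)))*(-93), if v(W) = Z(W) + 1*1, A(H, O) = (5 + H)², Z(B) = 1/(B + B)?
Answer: -589/6 ≈ -98.167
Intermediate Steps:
Z(B) = 1/(2*B)
v(W) = 1 + 1/(2*W) (v(W) = 1/(2*W) + 1*1 = 1/(2*W) + 1 = 1 + 1/(2*W))
v(A(-2, -1*(-2)))*(-93) = ((½ + (5 - 2)²)/((5 - 2)²))*(-93) = ((½ + 3²)/(3²))*(-93) = ((½ + 9)/9)*(-93) = ((⅑)*(19/2))*(-93) = (19/18)*(-93) = -589/6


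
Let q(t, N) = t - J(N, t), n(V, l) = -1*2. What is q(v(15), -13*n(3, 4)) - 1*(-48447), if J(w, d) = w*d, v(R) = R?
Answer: 48072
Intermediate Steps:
n(V, l) = -2
J(w, d) = d*w
q(t, N) = t - N*t (q(t, N) = t - t*N = t - N*t)
q(v(15), -13*n(3, 4)) - 1*(-48447) = 15*(1 - (-13)*(-2)) - 1*(-48447) = 15*(1 - 1*26) + 48447 = 15*(1 - 26) + 48447 = 15*(-25) + 48447 = -375 + 48447 = 48072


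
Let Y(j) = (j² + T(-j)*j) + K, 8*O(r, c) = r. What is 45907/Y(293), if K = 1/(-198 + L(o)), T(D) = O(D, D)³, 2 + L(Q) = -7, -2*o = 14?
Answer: -4865407488/1516501895903 ≈ -0.0032083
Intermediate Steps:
O(r, c) = r/8
o = -7 (o = -½*14 = -7)
L(Q) = -9 (L(Q) = -2 - 7 = -9)
T(D) = D³/512 (T(D) = (D/8)³ = D³/512)
K = -1/207 (K = 1/(-198 - 9) = 1/(-207) = -1/207 ≈ -0.0048309)
Y(j) = -1/207 + j² - j⁴/512 (Y(j) = (j² + ((-j)³/512)*j) - 1/207 = (j² + ((-j³)/512)*j) - 1/207 = (j² + (-j³/512)*j) - 1/207 = (j² - j⁴/512) - 1/207 = -1/207 + j² - j⁴/512)
45907/Y(293) = 45907/(-1/207 + 293² - 1/512*293⁴) = 45907/(-1/207 + 85849 - 1/512*7370050801) = 45907/(-1/207 + 85849 - 7370050801/512) = 45907/(-1516501895903/105984) = 45907*(-105984/1516501895903) = -4865407488/1516501895903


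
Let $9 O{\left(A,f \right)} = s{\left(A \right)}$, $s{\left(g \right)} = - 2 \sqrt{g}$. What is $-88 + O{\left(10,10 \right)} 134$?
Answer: $-88 - \frac{268 \sqrt{10}}{9} \approx -182.17$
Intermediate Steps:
$O{\left(A,f \right)} = - \frac{2 \sqrt{A}}{9}$ ($O{\left(A,f \right)} = \frac{\left(-2\right) \sqrt{A}}{9} = - \frac{2 \sqrt{A}}{9}$)
$-88 + O{\left(10,10 \right)} 134 = -88 + - \frac{2 \sqrt{10}}{9} \cdot 134 = -88 - \frac{268 \sqrt{10}}{9}$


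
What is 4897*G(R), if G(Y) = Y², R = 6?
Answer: 176292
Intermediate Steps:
4897*G(R) = 4897*6² = 4897*36 = 176292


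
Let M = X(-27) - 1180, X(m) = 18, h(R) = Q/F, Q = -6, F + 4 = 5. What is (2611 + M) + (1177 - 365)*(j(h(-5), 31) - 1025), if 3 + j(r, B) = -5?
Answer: -837347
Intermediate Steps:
F = 1 (F = -4 + 5 = 1)
h(R) = -6 (h(R) = -6/1 = -6*1 = -6)
j(r, B) = -8 (j(r, B) = -3 - 5 = -8)
M = -1162 (M = 18 - 1180 = -1162)
(2611 + M) + (1177 - 365)*(j(h(-5), 31) - 1025) = (2611 - 1162) + (1177 - 365)*(-8 - 1025) = 1449 + 812*(-1033) = 1449 - 838796 = -837347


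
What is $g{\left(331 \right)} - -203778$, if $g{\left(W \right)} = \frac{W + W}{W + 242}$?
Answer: $\frac{116765456}{573} \approx 2.0378 \cdot 10^{5}$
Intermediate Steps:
$g{\left(W \right)} = \frac{2 W}{242 + W}$
$g{\left(331 \right)} - -203778 = 2 \cdot 331 \frac{1}{242 + 331} - -203778 = 2 \cdot 331 \cdot \frac{1}{573} + 203778 = \frac{662}{573} + 203778 = \frac{116765456}{573}$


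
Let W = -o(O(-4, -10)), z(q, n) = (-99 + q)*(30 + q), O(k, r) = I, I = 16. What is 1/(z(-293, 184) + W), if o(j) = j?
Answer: 1/103080 ≈ 9.7012e-6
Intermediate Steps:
O(k, r) = 16
W = -16 (W = -1*16 = -16)
1/(z(-293, 184) + W) = 1/((-2970 + (-293)² - 69*(-293)) - 16) = 1/((-2970 + 85849 + 20217) - 16) = 1/(103096 - 16) = 1/103080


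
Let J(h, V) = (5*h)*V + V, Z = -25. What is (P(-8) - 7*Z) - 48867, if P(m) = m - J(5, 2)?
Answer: -48752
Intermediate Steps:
J(h, V) = V + 5*V*h (J(h, V) = 5*V*h + V = V + 5*V*h)
P(m) = -52 + m (P(m) = m - 2*(1 + 5*5) = m - 2*(1 + 25) = m - 2*26 = m - 1*52 = m - 52 = -52 + m)
(P(-8) - 7*Z) - 48867 = ((-52 - 8) - 7*(-25)) - 48867 = (-60 + 175) - 48867 = 115 - 48867 = -48752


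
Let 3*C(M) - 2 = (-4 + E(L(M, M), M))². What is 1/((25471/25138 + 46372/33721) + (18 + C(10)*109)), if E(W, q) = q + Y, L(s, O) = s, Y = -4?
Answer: 847678498/202076732455 ≈ 0.0041948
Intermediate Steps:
E(W, q) = -4 + q (E(W, q) = q - 4 = -4 + q)
C(M) = ⅔ + (-8 + M)²/3 (C(M) = ⅔ + (-4 + (-4 + M))²/3 = ⅔ + (-8 + M)²/3)
1/((25471/25138 + 46372/33721) + (18 + C(10)*109)) = 1/((25471/25138 + 46372/33721) + (18 + (⅔ + (-8 + 10)²/3)*109)) = 1/((25471*(1/25138) + 46372*(1/33721)) + (18 + (⅔ + (⅓)*2²)*109)) = 1/((25471/25138 + 46372/33721) + (18 + (⅔ + (⅓)*4)*109)) = 1/(2024606927/847678498 + (18 + (⅔ + 4/3)*109)) = 1/(2024606927/847678498 + (18 + 2*109)) = 1/(2024606927/847678498 + (18 + 218)) = 1/(2024606927/847678498 + 236) = 1/(202076732455/847678498) = 847678498/202076732455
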